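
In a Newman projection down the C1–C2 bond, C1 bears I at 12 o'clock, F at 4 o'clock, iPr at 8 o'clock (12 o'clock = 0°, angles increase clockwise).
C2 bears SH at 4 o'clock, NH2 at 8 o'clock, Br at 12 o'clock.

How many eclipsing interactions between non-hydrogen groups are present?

3

Non-H eclipsing pairs: I(0°)/Br(0°); F(120°)/SH(120°); iPr(240°)/NH2(240°) — 3 interactions.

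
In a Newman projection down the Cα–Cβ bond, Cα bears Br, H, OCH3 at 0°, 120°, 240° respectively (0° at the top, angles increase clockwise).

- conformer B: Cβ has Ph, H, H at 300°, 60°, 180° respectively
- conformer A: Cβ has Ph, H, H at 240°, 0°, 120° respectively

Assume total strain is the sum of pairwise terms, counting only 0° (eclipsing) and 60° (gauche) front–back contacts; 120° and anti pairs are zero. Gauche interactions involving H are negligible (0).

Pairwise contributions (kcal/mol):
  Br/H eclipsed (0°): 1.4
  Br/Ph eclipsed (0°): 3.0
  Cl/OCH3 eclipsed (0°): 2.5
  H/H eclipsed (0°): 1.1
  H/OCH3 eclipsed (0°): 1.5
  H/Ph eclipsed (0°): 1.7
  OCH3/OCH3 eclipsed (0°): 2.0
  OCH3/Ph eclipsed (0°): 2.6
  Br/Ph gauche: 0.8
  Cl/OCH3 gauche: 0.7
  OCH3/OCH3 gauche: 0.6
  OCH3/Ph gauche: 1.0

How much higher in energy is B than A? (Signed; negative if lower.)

B (staggered): Br(0°)/Ph(300°) gauche 0.8; OCH3(240°)/Ph(300°) gauche 1.0 → 1.8 kcal/mol.
A (eclipsed): Br(0°)/H(0°) eclipsed 1.4; H(120°)/H(120°) eclipsed 1.1; OCH3(240°)/Ph(240°) eclipsed 2.6 → 5.1 kcal/mol.
E(B) − E(A) = 1.8 − 5.1 = -3.3 kcal/mol.

-3.3 kcal/mol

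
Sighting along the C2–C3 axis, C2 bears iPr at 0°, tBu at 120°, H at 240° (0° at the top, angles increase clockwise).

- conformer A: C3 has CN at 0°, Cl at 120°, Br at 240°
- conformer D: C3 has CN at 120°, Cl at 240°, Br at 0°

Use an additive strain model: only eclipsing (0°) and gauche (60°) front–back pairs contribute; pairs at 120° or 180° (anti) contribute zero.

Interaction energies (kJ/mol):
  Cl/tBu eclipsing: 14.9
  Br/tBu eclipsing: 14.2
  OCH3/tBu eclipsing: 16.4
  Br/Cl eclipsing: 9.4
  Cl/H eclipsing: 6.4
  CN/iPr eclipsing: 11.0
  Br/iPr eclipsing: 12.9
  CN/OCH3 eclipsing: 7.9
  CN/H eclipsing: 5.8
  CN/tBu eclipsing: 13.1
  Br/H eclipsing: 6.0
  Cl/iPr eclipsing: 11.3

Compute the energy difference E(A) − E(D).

A is eclipsed. iPr at 0° is eclipsed with CN at 0° (11.0); tBu at 120° is eclipsed with Cl at 120° (14.9); H at 240° is eclipsed with Br at 240° (6.0). Total 31.9 kJ/mol.
D is eclipsed. iPr at 0° is eclipsed with Br at 0° (12.9); tBu at 120° is eclipsed with CN at 120° (13.1); H at 240° is eclipsed with Cl at 240° (6.4). Total 32.4 kJ/mol.
E(A) − E(D) = 31.9 − 32.4 = -0.5 kJ/mol.

-0.5 kJ/mol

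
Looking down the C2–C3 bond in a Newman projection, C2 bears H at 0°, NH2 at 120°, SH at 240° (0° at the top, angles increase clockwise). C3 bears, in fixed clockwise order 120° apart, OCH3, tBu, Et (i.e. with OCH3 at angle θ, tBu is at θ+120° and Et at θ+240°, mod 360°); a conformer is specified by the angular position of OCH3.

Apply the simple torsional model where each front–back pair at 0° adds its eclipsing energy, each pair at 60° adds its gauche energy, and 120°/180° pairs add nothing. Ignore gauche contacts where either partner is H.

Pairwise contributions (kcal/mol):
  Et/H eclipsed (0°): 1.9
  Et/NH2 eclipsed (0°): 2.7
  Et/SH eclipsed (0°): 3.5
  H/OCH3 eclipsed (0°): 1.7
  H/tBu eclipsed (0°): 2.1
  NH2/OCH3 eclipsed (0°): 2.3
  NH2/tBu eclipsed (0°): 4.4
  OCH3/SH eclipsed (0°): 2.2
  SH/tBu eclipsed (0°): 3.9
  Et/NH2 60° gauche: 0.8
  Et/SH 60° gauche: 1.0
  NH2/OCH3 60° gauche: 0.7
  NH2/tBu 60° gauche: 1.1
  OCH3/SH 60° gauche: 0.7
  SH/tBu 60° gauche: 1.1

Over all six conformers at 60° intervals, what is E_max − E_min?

6.3 kcal/mol

OCH3 at 0° (eclipsed): H–OCH3 eclipsed, NH2–tBu eclipsed, SH–Et eclipsed; 1.7 + 4.4 + 3.5 = 9.6 kcal/mol.
OCH3 at 60° (staggered): NH2–OCH3 gauche, NH2–tBu gauche, SH–tBu gauche, SH–Et gauche; 0.7 + 1.1 + 1.1 + 1.0 = 3.9 kcal/mol.
OCH3 at 120° (eclipsed): H–Et eclipsed, NH2–OCH3 eclipsed, SH–tBu eclipsed; 1.9 + 2.3 + 3.9 = 8.1 kcal/mol.
OCH3 at 180° (staggered): NH2–OCH3 gauche, NH2–Et gauche, SH–OCH3 gauche, SH–tBu gauche; 0.7 + 0.8 + 0.7 + 1.1 = 3.3 kcal/mol.
OCH3 at 240° (eclipsed): H–tBu eclipsed, NH2–Et eclipsed, SH–OCH3 eclipsed; 2.1 + 2.7 + 2.2 = 7.0 kcal/mol.
OCH3 at 300° (staggered): NH2–tBu gauche, NH2–Et gauche, SH–OCH3 gauche, SH–Et gauche; 1.1 + 0.8 + 0.7 + 1.0 = 3.6 kcal/mol.
Max at 0° (9.6 kcal/mol), min at 180° (3.3 kcal/mol); barrier = 6.3 kcal/mol.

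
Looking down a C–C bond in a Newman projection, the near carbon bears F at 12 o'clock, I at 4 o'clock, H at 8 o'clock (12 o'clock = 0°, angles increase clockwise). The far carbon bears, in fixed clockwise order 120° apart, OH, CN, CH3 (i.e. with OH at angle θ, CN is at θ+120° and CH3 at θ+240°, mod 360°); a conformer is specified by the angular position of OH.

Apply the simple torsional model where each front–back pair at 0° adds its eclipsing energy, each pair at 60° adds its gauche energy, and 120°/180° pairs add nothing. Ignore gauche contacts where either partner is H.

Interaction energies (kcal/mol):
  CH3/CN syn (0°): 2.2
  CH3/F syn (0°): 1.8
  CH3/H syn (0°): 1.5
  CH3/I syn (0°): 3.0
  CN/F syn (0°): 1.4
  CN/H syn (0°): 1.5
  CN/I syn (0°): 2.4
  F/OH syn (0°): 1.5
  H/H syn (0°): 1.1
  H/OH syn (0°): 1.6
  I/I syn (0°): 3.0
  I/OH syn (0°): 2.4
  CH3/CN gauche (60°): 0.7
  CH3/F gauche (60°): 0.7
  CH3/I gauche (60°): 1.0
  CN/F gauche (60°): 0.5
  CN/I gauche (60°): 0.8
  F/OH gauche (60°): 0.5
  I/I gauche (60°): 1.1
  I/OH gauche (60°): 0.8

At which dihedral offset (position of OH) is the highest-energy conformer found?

OH at 0° (eclipsed): F(0°)/OH(0°) eclipsed 1.5; I(120°)/CN(120°) eclipsed 2.4; H(240°)/CH3(240°) eclipsed 1.5 → 5.4 kcal/mol.
OH at 60° (staggered): F(0°)/OH(60°) gauche 0.5; F(0°)/CH3(300°) gauche 0.7; I(120°)/OH(60°) gauche 0.8; I(120°)/CN(180°) gauche 0.8 → 2.8 kcal/mol.
OH at 120° (eclipsed): F(0°)/CH3(0°) eclipsed 1.8; I(120°)/OH(120°) eclipsed 2.4; H(240°)/CN(240°) eclipsed 1.5 → 5.7 kcal/mol.
OH at 180° (staggered): F(0°)/CN(300°) gauche 0.5; F(0°)/CH3(60°) gauche 0.7; I(120°)/OH(180°) gauche 0.8; I(120°)/CH3(60°) gauche 1.0 → 3.0 kcal/mol.
OH at 240° (eclipsed): F(0°)/CN(0°) eclipsed 1.4; I(120°)/CH3(120°) eclipsed 3.0; H(240°)/OH(240°) eclipsed 1.6 → 6.0 kcal/mol.
OH at 300° (staggered): F(0°)/OH(300°) gauche 0.5; F(0°)/CN(60°) gauche 0.5; I(120°)/CN(60°) gauche 0.8; I(120°)/CH3(180°) gauche 1.0 → 2.8 kcal/mol.
The maximum (6.0 kcal/mol) occurs with OH at 240°.

240°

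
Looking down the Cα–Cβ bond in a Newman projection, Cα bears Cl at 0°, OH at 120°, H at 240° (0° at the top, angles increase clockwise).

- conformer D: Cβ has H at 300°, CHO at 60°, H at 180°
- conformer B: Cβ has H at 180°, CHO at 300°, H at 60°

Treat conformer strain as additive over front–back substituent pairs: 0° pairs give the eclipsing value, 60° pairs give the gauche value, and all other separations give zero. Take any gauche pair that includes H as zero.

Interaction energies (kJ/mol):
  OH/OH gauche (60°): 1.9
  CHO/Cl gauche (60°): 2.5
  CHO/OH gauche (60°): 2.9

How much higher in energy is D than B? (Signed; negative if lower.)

+2.9 kJ/mol

D (staggered): Cl–CHO gauche, OH–CHO gauche; 2.5 + 2.9 = 5.4 kJ/mol.
B (staggered): Cl–CHO gauche; 2.5 = 2.5 kJ/mol.
E(D) − E(B) = 5.4 − 2.5 = +2.9 kJ/mol.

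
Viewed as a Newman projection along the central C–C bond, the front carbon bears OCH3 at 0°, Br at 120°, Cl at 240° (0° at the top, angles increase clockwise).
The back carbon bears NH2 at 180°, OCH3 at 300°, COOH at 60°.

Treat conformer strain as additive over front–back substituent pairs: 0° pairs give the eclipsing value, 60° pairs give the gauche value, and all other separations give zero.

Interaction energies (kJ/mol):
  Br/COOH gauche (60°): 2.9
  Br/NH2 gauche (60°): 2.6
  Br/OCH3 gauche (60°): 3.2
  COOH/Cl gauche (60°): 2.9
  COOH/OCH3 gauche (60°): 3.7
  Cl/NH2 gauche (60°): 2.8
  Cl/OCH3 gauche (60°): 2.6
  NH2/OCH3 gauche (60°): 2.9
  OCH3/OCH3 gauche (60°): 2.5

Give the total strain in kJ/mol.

17.1 kJ/mol

This conformer (staggered): OCH3(0°)/OCH3(300°) gauche 2.5; OCH3(0°)/COOH(60°) gauche 3.7; Br(120°)/NH2(180°) gauche 2.6; Br(120°)/COOH(60°) gauche 2.9; Cl(240°)/NH2(180°) gauche 2.8; Cl(240°)/OCH3(300°) gauche 2.6 → 17.1 kJ/mol.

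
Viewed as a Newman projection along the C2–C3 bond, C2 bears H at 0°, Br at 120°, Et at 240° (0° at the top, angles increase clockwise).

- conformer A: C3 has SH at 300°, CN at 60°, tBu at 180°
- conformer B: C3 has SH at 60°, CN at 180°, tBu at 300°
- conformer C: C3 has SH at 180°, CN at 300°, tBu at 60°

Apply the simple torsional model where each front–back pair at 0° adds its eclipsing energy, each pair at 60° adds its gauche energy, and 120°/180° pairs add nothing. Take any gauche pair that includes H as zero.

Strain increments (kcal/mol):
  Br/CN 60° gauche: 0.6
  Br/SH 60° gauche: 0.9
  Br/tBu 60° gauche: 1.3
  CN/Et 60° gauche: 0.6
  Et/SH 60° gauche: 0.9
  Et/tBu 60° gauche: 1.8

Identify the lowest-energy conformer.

A (staggered): Br–CN gauche, Br–tBu gauche, Et–SH gauche, Et–tBu gauche; 0.6 + 1.3 + 0.9 + 1.8 = 4.6 kcal/mol.
B (staggered): Br–SH gauche, Br–CN gauche, Et–CN gauche, Et–tBu gauche; 0.9 + 0.6 + 0.6 + 1.8 = 3.9 kcal/mol.
C (staggered): Br–SH gauche, Br–tBu gauche, Et–SH gauche, Et–CN gauche; 0.9 + 1.3 + 0.9 + 0.6 = 3.7 kcal/mol.
C has the lowest total (3.7 kcal/mol).

C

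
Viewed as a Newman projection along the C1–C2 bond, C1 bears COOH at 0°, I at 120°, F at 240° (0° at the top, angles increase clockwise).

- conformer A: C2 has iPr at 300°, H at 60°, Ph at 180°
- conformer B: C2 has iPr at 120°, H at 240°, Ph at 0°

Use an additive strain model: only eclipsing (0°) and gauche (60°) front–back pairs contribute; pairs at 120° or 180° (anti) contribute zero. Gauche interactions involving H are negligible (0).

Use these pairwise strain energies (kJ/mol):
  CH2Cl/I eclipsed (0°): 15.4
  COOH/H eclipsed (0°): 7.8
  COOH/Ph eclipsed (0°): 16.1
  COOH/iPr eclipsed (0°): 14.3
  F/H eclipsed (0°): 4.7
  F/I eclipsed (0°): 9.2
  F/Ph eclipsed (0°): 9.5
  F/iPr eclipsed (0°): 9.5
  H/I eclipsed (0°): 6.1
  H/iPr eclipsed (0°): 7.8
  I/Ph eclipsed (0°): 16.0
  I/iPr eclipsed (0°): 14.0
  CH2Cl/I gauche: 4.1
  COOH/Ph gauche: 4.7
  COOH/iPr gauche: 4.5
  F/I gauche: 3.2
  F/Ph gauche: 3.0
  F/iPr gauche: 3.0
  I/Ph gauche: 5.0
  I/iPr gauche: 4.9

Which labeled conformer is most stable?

A

A (staggered): COOH–iPr gauche, I–Ph gauche, F–iPr gauche, F–Ph gauche; 4.5 + 5.0 + 3.0 + 3.0 = 15.5 kJ/mol.
B (eclipsed): COOH–Ph eclipsed, I–iPr eclipsed, F–H eclipsed; 16.1 + 14.0 + 4.7 = 34.8 kJ/mol.
A has the lowest total (15.5 kJ/mol).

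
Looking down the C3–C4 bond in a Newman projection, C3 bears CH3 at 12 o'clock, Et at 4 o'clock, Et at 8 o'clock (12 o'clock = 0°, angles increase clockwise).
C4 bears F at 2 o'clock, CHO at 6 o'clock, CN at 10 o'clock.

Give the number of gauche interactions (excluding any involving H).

Non-H gauche pairs: CH3(0°)/F(60°); CH3(0°)/CN(300°); Et(120°)/F(60°); Et(120°)/CHO(180°); Et(240°)/CHO(180°); Et(240°)/CN(300°) — 6 interactions.

6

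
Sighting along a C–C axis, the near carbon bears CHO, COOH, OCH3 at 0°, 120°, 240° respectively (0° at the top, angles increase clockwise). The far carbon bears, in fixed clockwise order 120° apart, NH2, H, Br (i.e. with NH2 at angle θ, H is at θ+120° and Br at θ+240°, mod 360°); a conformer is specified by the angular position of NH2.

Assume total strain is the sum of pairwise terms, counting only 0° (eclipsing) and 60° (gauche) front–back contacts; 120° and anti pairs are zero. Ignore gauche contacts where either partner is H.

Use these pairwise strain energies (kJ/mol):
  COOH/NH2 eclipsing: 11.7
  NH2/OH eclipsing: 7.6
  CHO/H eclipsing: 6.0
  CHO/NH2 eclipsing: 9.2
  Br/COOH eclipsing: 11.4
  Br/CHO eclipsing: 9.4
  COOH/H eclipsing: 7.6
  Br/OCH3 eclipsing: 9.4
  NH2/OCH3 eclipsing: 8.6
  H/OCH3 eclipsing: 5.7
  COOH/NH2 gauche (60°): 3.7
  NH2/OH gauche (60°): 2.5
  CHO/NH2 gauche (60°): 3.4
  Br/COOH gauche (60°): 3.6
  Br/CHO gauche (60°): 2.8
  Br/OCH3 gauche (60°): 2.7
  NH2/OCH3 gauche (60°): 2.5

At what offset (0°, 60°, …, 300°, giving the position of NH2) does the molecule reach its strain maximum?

NH2 at 0° is eclipsed. CHO at 0° is eclipsed with NH2 at 0° (9.2); COOH at 120° is eclipsed with H at 120° (7.6); OCH3 at 240° is eclipsed with Br at 240° (9.4). Total 26.2 kJ/mol.
NH2 at 60° is staggered. CHO at 0° is gauche with NH2 at 60° (3.4); CHO at 0° is gauche with Br at 300° (2.8); COOH at 120° is gauche with NH2 at 60° (3.7); OCH3 at 240° is gauche with Br at 300° (2.7). Total 12.6 kJ/mol.
NH2 at 120° is eclipsed. CHO at 0° is eclipsed with Br at 0° (9.4); COOH at 120° is eclipsed with NH2 at 120° (11.7); OCH3 at 240° is eclipsed with H at 240° (5.7). Total 26.8 kJ/mol.
NH2 at 180° is staggered. CHO at 0° is gauche with Br at 60° (2.8); COOH at 120° is gauche with NH2 at 180° (3.7); COOH at 120° is gauche with Br at 60° (3.6); OCH3 at 240° is gauche with NH2 at 180° (2.5). Total 12.6 kJ/mol.
NH2 at 240° is eclipsed. CHO at 0° is eclipsed with H at 0° (6.0); COOH at 120° is eclipsed with Br at 120° (11.4); OCH3 at 240° is eclipsed with NH2 at 240° (8.6). Total 26.0 kJ/mol.
NH2 at 300° is staggered. CHO at 0° is gauche with NH2 at 300° (3.4); COOH at 120° is gauche with Br at 180° (3.6); OCH3 at 240° is gauche with NH2 at 300° (2.5); OCH3 at 240° is gauche with Br at 180° (2.7). Total 12.2 kJ/mol.
The maximum (26.8 kJ/mol) occurs with NH2 at 120°.

120°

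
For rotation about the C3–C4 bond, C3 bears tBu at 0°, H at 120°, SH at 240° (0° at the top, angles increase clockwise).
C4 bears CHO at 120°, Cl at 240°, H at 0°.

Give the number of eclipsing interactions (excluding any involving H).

Non-H eclipsing pairs: SH(240°)/Cl(240°) — 1 interaction.

1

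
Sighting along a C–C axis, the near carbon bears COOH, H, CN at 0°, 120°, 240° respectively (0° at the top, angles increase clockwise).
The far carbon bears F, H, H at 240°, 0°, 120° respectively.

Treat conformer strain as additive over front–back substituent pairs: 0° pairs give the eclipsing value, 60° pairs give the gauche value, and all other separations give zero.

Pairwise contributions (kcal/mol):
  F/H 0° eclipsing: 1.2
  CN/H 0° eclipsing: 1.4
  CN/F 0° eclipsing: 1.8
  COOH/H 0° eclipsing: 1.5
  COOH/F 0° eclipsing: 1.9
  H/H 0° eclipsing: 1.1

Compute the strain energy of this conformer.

This conformer (eclipsed): COOH(0°)/H(0°) eclipsed 1.5; H(120°)/H(120°) eclipsed 1.1; CN(240°)/F(240°) eclipsed 1.8 → 4.4 kcal/mol.

4.4 kcal/mol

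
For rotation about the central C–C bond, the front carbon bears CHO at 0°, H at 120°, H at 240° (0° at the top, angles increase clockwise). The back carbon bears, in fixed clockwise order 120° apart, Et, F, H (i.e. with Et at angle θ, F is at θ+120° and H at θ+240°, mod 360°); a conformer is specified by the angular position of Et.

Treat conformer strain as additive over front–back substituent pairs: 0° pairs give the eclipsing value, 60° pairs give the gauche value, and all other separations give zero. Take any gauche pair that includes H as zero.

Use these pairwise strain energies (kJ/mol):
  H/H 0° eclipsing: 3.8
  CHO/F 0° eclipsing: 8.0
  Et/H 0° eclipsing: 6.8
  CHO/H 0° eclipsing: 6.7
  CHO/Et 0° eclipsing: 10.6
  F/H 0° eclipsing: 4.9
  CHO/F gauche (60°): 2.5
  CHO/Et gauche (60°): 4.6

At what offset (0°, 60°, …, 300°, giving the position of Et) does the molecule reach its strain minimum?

Et at 0° (eclipsed): CHO–Et eclipsed, H–F eclipsed, H–H eclipsed; 10.6 + 4.9 + 3.8 = 19.3 kJ/mol.
Et at 60° (staggered): CHO–Et gauche; 4.6 = 4.6 kJ/mol.
Et at 120° (eclipsed): CHO–H eclipsed, H–Et eclipsed, H–F eclipsed; 6.7 + 6.8 + 4.9 = 18.4 kJ/mol.
Et at 180° (staggered): CHO–F gauche; 2.5 = 2.5 kJ/mol.
Et at 240° (eclipsed): CHO–F eclipsed, H–H eclipsed, H–Et eclipsed; 8.0 + 3.8 + 6.8 = 18.6 kJ/mol.
Et at 300° (staggered): CHO–Et gauche, CHO–F gauche; 4.6 + 2.5 = 7.1 kJ/mol.
The minimum (2.5 kJ/mol) occurs with Et at 180°.

180°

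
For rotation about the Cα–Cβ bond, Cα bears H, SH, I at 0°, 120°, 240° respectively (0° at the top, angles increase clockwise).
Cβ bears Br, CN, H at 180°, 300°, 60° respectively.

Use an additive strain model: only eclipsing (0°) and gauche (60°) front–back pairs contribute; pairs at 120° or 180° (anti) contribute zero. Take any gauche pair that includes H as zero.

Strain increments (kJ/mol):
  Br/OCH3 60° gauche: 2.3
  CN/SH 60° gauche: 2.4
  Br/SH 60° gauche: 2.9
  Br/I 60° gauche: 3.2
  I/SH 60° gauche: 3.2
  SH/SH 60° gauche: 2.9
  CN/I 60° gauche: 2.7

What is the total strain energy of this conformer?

8.8 kJ/mol

This conformer (staggered): SH–Br gauche, I–Br gauche, I–CN gauche; 2.9 + 3.2 + 2.7 = 8.8 kJ/mol.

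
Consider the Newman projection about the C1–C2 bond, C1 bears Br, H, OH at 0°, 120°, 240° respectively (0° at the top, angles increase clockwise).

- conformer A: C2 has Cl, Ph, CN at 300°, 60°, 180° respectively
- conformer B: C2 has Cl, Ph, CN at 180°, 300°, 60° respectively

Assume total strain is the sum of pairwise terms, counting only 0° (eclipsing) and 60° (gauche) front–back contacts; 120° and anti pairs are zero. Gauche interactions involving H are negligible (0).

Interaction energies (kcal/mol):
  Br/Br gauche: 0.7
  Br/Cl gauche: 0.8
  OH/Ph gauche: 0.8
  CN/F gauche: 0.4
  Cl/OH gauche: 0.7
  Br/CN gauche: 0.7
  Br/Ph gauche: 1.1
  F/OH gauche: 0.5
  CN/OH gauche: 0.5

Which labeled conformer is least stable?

A is staggered. Br at 0° is gauche with Cl at 300° (0.8); Br at 0° is gauche with Ph at 60° (1.1); OH at 240° is gauche with Cl at 300° (0.7); OH at 240° is gauche with CN at 180° (0.5). Total 3.1 kcal/mol.
B is staggered. Br at 0° is gauche with Ph at 300° (1.1); Br at 0° is gauche with CN at 60° (0.7); OH at 240° is gauche with Cl at 180° (0.7); OH at 240° is gauche with Ph at 300° (0.8). Total 3.3 kcal/mol.
B has the highest total (3.3 kcal/mol).

B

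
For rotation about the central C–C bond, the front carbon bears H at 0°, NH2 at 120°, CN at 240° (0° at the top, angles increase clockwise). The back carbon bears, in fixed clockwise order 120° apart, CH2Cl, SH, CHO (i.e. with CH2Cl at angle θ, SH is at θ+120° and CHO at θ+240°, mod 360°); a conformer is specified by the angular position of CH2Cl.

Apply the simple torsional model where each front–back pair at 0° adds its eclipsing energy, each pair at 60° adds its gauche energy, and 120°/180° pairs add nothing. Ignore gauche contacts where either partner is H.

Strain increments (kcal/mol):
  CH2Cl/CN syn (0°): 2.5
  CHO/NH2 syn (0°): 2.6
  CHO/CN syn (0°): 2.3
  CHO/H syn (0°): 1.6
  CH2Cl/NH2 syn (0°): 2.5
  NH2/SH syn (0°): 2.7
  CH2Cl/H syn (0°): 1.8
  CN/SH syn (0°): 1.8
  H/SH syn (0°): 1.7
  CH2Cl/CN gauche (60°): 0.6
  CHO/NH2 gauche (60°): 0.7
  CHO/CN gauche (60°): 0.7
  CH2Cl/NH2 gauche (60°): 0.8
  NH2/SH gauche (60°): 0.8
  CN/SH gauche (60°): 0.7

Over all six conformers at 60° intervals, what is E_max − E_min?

4.0 kcal/mol

CH2Cl at 0° (eclipsed): H(0°)/CH2Cl(0°) eclipsed 1.8; NH2(120°)/SH(120°) eclipsed 2.7; CN(240°)/CHO(240°) eclipsed 2.3 → 6.8 kcal/mol.
CH2Cl at 60° (staggered): NH2(120°)/CH2Cl(60°) gauche 0.8; NH2(120°)/SH(180°) gauche 0.8; CN(240°)/SH(180°) gauche 0.7; CN(240°)/CHO(300°) gauche 0.7 → 3.0 kcal/mol.
CH2Cl at 120° (eclipsed): H(0°)/CHO(0°) eclipsed 1.6; NH2(120°)/CH2Cl(120°) eclipsed 2.5; CN(240°)/SH(240°) eclipsed 1.8 → 5.9 kcal/mol.
CH2Cl at 180° (staggered): NH2(120°)/CH2Cl(180°) gauche 0.8; NH2(120°)/CHO(60°) gauche 0.7; CN(240°)/CH2Cl(180°) gauche 0.6; CN(240°)/SH(300°) gauche 0.7 → 2.8 kcal/mol.
CH2Cl at 240° (eclipsed): H(0°)/SH(0°) eclipsed 1.7; NH2(120°)/CHO(120°) eclipsed 2.6; CN(240°)/CH2Cl(240°) eclipsed 2.5 → 6.8 kcal/mol.
CH2Cl at 300° (staggered): NH2(120°)/SH(60°) gauche 0.8; NH2(120°)/CHO(180°) gauche 0.7; CN(240°)/CH2Cl(300°) gauche 0.6; CN(240°)/CHO(180°) gauche 0.7 → 2.8 kcal/mol.
Max at 0° (6.8 kcal/mol), min at 180° (2.8 kcal/mol); barrier = 4.0 kcal/mol.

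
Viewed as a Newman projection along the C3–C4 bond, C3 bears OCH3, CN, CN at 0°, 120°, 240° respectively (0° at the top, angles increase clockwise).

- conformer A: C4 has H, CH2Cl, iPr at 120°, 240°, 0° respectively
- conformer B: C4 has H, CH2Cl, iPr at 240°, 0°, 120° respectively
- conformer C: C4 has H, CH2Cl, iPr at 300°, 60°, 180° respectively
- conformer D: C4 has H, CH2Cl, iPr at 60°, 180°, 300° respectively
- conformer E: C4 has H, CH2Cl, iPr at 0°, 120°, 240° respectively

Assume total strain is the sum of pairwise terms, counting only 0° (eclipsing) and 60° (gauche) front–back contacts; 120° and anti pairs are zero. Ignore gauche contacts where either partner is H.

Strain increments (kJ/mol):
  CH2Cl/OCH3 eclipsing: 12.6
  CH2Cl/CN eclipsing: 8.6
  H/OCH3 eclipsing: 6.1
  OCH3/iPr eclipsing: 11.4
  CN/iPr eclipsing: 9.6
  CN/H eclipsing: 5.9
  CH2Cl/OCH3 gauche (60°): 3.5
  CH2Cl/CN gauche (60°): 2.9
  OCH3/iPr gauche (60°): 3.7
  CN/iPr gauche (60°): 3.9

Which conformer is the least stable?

A (eclipsed): OCH3(0°)/iPr(0°) eclipsed 11.4; CN(120°)/H(120°) eclipsed 5.9; CN(240°)/CH2Cl(240°) eclipsed 8.6 → 25.9 kJ/mol.
B (eclipsed): OCH3(0°)/CH2Cl(0°) eclipsed 12.6; CN(120°)/iPr(120°) eclipsed 9.6; CN(240°)/H(240°) eclipsed 5.9 → 28.1 kJ/mol.
C (staggered): OCH3(0°)/CH2Cl(60°) gauche 3.5; CN(120°)/CH2Cl(60°) gauche 2.9; CN(120°)/iPr(180°) gauche 3.9; CN(240°)/iPr(180°) gauche 3.9 → 14.2 kJ/mol.
D (staggered): OCH3(0°)/iPr(300°) gauche 3.7; CN(120°)/CH2Cl(180°) gauche 2.9; CN(240°)/CH2Cl(180°) gauche 2.9; CN(240°)/iPr(300°) gauche 3.9 → 13.4 kJ/mol.
E (eclipsed): OCH3(0°)/H(0°) eclipsed 6.1; CN(120°)/CH2Cl(120°) eclipsed 8.6; CN(240°)/iPr(240°) eclipsed 9.6 → 24.3 kJ/mol.
B has the highest total (28.1 kJ/mol).

B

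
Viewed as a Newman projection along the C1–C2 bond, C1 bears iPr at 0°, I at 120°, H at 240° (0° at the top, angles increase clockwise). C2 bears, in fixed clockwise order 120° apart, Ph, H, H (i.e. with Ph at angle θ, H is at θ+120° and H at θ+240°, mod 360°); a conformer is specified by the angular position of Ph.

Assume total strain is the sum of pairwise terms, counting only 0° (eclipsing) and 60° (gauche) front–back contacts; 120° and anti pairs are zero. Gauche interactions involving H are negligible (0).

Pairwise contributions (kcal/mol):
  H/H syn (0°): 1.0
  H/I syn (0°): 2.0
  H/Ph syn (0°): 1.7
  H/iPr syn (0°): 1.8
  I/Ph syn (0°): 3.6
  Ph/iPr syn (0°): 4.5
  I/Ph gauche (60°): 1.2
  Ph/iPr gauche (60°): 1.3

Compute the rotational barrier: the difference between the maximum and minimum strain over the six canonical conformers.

Ph at 0° is eclipsed. iPr at 0° is eclipsed with Ph at 0° (4.5); I at 120° is eclipsed with H at 120° (2.0); H at 240° is eclipsed with H at 240° (1.0). Total 7.5 kcal/mol.
Ph at 60° is staggered. iPr at 0° is gauche with Ph at 60° (1.3); I at 120° is gauche with Ph at 60° (1.2). Total 2.5 kcal/mol.
Ph at 120° is eclipsed. iPr at 0° is eclipsed with H at 0° (1.8); I at 120° is eclipsed with Ph at 120° (3.6); H at 240° is eclipsed with H at 240° (1.0). Total 6.4 kcal/mol.
Ph at 180° is staggered. I at 120° is gauche with Ph at 180° (1.2). Total 1.2 kcal/mol.
Ph at 240° is eclipsed. iPr at 0° is eclipsed with H at 0° (1.8); I at 120° is eclipsed with H at 120° (2.0); H at 240° is eclipsed with Ph at 240° (1.7). Total 5.5 kcal/mol.
Ph at 300° is staggered. iPr at 0° is gauche with Ph at 300° (1.3). Total 1.3 kcal/mol.
Max at 0° (7.5 kcal/mol), min at 180° (1.2 kcal/mol); barrier = 6.3 kcal/mol.

6.3 kcal/mol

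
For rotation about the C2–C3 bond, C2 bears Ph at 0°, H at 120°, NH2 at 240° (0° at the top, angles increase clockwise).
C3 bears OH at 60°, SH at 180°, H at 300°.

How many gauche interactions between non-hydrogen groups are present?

Non-H gauche pairs: Ph(0°)/OH(60°); NH2(240°)/SH(180°) — 2 interactions.

2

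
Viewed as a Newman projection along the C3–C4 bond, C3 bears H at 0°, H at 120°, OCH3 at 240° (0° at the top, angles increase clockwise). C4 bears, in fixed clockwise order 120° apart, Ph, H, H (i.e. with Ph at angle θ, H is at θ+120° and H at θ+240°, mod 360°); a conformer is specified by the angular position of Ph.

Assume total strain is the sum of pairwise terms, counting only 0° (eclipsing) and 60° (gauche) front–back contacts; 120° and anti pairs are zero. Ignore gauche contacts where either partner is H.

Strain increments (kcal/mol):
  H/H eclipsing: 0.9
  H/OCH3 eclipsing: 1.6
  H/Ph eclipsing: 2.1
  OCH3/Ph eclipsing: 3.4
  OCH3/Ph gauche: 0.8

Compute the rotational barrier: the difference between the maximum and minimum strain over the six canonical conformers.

Ph at 0° (eclipsed): H(0°)/Ph(0°) eclipsed 2.1; H(120°)/H(120°) eclipsed 0.9; OCH3(240°)/H(240°) eclipsed 1.6 → 4.6 kcal/mol.
Ph at 60° (staggered): no non-H gauche contacts → 0.0 kcal/mol.
Ph at 120° (eclipsed): H(0°)/H(0°) eclipsed 0.9; H(120°)/Ph(120°) eclipsed 2.1; OCH3(240°)/H(240°) eclipsed 1.6 → 4.6 kcal/mol.
Ph at 180° (staggered): OCH3(240°)/Ph(180°) gauche 0.8 → 0.8 kcal/mol.
Ph at 240° (eclipsed): H(0°)/H(0°) eclipsed 0.9; H(120°)/H(120°) eclipsed 0.9; OCH3(240°)/Ph(240°) eclipsed 3.4 → 5.2 kcal/mol.
Ph at 300° (staggered): OCH3(240°)/Ph(300°) gauche 0.8 → 0.8 kcal/mol.
Max at 240° (5.2 kcal/mol), min at 60° (0.0 kcal/mol); barrier = 5.2 kcal/mol.

5.2 kcal/mol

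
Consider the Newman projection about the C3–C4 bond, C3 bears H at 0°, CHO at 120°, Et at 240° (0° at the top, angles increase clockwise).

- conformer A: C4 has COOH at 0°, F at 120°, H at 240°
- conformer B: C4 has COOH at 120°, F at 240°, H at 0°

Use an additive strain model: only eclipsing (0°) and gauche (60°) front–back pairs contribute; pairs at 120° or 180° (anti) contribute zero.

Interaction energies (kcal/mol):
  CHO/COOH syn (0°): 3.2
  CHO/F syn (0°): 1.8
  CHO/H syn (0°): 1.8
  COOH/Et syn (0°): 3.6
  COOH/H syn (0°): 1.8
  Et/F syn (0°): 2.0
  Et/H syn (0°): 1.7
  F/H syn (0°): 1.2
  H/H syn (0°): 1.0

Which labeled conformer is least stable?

A is eclipsed. H at 0° is eclipsed with COOH at 0° (1.8); CHO at 120° is eclipsed with F at 120° (1.8); Et at 240° is eclipsed with H at 240° (1.7). Total 5.3 kcal/mol.
B is eclipsed. H at 0° is eclipsed with H at 0° (1.0); CHO at 120° is eclipsed with COOH at 120° (3.2); Et at 240° is eclipsed with F at 240° (2.0). Total 6.2 kcal/mol.
B has the highest total (6.2 kcal/mol).

B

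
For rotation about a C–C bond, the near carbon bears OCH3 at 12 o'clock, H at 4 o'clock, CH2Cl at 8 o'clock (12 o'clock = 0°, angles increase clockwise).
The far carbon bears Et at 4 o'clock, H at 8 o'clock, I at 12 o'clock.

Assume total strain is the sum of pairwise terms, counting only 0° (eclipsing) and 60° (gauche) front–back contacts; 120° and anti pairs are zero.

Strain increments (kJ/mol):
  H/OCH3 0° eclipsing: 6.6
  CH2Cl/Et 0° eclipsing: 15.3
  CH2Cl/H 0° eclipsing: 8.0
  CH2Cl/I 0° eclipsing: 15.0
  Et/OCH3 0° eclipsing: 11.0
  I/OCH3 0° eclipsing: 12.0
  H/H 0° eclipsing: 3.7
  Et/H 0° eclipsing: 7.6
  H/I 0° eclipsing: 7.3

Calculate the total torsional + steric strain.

This conformer (eclipsed): OCH3–I eclipsed, H–Et eclipsed, CH2Cl–H eclipsed; 12.0 + 7.6 + 8.0 = 27.6 kJ/mol.

27.6 kJ/mol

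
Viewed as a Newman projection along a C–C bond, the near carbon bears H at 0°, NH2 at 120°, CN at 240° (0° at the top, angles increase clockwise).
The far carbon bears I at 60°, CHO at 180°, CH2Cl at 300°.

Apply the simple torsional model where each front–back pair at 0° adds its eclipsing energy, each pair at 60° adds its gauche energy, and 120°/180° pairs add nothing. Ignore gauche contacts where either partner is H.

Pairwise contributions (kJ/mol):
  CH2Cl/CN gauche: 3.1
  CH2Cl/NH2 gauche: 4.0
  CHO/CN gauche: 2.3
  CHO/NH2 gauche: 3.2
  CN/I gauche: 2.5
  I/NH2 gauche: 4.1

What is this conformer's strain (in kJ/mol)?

12.7 kJ/mol

This conformer (staggered): NH2(120°)/I(60°) gauche 4.1; NH2(120°)/CHO(180°) gauche 3.2; CN(240°)/CHO(180°) gauche 2.3; CN(240°)/CH2Cl(300°) gauche 3.1 → 12.7 kJ/mol.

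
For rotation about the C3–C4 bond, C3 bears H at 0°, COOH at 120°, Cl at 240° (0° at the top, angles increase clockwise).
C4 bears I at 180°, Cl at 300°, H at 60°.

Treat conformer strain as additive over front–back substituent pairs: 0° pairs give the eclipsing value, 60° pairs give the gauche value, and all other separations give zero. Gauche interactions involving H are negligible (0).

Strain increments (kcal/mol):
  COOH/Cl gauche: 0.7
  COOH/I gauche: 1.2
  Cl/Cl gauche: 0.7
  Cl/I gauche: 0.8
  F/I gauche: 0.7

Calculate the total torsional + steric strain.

This conformer (staggered): COOH–I gauche, Cl–I gauche, Cl–Cl gauche; 1.2 + 0.8 + 0.7 = 2.7 kcal/mol.

2.7 kcal/mol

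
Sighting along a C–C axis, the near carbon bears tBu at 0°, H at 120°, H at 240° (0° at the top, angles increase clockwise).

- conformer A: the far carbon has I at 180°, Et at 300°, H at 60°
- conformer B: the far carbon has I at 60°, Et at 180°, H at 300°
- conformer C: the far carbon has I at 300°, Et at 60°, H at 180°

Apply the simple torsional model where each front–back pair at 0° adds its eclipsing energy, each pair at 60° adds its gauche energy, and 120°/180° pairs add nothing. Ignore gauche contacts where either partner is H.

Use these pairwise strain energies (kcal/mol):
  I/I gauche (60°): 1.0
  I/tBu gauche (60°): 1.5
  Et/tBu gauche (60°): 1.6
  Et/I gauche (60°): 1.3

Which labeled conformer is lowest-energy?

A (staggered): tBu–Et gauche; 1.6 = 1.6 kcal/mol.
B (staggered): tBu–I gauche; 1.5 = 1.5 kcal/mol.
C (staggered): tBu–I gauche, tBu–Et gauche; 1.5 + 1.6 = 3.1 kcal/mol.
B has the lowest total (1.5 kcal/mol).

B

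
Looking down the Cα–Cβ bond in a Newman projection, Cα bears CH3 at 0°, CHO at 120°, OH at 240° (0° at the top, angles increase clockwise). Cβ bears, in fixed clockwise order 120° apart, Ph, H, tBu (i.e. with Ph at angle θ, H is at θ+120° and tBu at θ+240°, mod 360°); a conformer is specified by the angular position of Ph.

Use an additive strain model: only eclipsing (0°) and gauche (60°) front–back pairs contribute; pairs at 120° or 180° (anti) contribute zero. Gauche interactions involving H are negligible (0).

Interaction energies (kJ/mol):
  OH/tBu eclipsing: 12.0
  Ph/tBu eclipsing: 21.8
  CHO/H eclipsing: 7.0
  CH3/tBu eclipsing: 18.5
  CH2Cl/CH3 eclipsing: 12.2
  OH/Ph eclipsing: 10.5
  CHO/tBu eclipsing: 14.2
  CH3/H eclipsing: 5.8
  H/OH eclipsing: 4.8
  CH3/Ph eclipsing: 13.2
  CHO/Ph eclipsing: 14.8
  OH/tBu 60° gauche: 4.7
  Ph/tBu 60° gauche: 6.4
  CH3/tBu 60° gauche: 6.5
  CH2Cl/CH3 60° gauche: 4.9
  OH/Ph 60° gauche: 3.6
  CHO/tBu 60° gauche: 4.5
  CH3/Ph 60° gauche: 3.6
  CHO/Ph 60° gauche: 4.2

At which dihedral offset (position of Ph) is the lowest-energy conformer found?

Ph at 0° (eclipsed): CH3–Ph eclipsed, CHO–H eclipsed, OH–tBu eclipsed; 13.2 + 7.0 + 12.0 = 32.2 kJ/mol.
Ph at 60° (staggered): CH3–Ph gauche, CH3–tBu gauche, CHO–Ph gauche, OH–tBu gauche; 3.6 + 6.5 + 4.2 + 4.7 = 19.0 kJ/mol.
Ph at 120° (eclipsed): CH3–tBu eclipsed, CHO–Ph eclipsed, OH–H eclipsed; 18.5 + 14.8 + 4.8 = 38.1 kJ/mol.
Ph at 180° (staggered): CH3–tBu gauche, CHO–Ph gauche, CHO–tBu gauche, OH–Ph gauche; 6.5 + 4.2 + 4.5 + 3.6 = 18.8 kJ/mol.
Ph at 240° (eclipsed): CH3–H eclipsed, CHO–tBu eclipsed, OH–Ph eclipsed; 5.8 + 14.2 + 10.5 = 30.5 kJ/mol.
Ph at 300° (staggered): CH3–Ph gauche, CHO–tBu gauche, OH–Ph gauche, OH–tBu gauche; 3.6 + 4.5 + 3.6 + 4.7 = 16.4 kJ/mol.
The minimum (16.4 kJ/mol) occurs with Ph at 300°.

300°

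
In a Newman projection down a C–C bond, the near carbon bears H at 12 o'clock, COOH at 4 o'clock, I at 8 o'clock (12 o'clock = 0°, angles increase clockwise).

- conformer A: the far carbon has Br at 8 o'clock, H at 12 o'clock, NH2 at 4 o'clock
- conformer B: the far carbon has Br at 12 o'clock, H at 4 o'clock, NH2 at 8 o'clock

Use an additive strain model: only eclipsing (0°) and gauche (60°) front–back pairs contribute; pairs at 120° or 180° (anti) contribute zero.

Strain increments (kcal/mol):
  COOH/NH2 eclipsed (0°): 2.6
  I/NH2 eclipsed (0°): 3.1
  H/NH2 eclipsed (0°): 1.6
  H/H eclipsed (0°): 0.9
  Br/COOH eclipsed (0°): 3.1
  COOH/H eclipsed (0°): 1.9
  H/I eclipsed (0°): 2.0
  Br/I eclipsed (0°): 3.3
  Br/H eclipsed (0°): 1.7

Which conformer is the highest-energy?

A

A (eclipsed): H(0°)/H(0°) eclipsed 0.9; COOH(120°)/NH2(120°) eclipsed 2.6; I(240°)/Br(240°) eclipsed 3.3 → 6.8 kcal/mol.
B (eclipsed): H(0°)/Br(0°) eclipsed 1.7; COOH(120°)/H(120°) eclipsed 1.9; I(240°)/NH2(240°) eclipsed 3.1 → 6.7 kcal/mol.
A has the highest total (6.8 kcal/mol).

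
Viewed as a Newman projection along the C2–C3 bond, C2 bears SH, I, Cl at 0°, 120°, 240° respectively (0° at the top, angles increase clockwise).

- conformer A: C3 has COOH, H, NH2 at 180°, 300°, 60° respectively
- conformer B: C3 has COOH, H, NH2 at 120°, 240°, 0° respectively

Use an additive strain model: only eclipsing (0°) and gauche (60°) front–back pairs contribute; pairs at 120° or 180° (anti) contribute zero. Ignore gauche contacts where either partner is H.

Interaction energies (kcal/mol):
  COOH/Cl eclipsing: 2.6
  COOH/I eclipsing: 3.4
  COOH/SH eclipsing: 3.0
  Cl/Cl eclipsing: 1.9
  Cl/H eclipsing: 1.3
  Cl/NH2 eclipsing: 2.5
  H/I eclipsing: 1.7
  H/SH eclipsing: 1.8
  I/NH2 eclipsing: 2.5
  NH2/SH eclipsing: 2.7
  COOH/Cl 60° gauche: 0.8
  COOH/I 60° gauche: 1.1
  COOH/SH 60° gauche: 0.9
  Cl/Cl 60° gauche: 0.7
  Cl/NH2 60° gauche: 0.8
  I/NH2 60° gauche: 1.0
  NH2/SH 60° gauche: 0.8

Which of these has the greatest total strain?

A (staggered): SH–NH2 gauche, I–COOH gauche, I–NH2 gauche, Cl–COOH gauche; 0.8 + 1.1 + 1.0 + 0.8 = 3.7 kcal/mol.
B (eclipsed): SH–NH2 eclipsed, I–COOH eclipsed, Cl–H eclipsed; 2.7 + 3.4 + 1.3 = 7.4 kcal/mol.
B has the highest total (7.4 kcal/mol).

B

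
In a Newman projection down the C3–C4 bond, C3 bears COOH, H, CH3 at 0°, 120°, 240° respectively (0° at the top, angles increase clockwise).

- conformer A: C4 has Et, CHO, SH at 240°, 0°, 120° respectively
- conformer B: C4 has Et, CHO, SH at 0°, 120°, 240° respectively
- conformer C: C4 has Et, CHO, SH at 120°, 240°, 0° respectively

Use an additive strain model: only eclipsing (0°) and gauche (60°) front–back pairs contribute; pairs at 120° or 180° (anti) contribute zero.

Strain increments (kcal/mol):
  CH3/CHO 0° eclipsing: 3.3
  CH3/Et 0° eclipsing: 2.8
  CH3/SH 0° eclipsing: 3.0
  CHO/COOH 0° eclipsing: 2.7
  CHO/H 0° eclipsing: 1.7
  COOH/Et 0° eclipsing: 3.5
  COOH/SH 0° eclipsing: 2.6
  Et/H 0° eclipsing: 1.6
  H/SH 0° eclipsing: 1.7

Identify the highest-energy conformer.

B

A is eclipsed. COOH at 0° is eclipsed with CHO at 0° (2.7); H at 120° is eclipsed with SH at 120° (1.7); CH3 at 240° is eclipsed with Et at 240° (2.8). Total 7.2 kcal/mol.
B is eclipsed. COOH at 0° is eclipsed with Et at 0° (3.5); H at 120° is eclipsed with CHO at 120° (1.7); CH3 at 240° is eclipsed with SH at 240° (3.0). Total 8.2 kcal/mol.
C is eclipsed. COOH at 0° is eclipsed with SH at 0° (2.6); H at 120° is eclipsed with Et at 120° (1.6); CH3 at 240° is eclipsed with CHO at 240° (3.3). Total 7.5 kcal/mol.
B has the highest total (8.2 kcal/mol).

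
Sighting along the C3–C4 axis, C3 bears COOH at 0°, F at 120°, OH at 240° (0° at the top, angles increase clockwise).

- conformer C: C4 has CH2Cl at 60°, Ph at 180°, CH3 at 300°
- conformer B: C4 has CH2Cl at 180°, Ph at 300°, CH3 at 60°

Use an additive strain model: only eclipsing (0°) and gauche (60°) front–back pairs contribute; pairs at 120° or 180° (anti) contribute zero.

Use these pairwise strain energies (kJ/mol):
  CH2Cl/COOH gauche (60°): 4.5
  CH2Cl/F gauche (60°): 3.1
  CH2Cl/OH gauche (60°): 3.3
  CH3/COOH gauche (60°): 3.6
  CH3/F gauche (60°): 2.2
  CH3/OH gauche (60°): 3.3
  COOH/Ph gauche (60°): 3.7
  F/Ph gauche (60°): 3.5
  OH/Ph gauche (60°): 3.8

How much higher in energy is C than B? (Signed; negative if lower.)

+2.1 kJ/mol

C is staggered. COOH at 0° is gauche with CH2Cl at 60° (4.5); COOH at 0° is gauche with CH3 at 300° (3.6); F at 120° is gauche with CH2Cl at 60° (3.1); F at 120° is gauche with Ph at 180° (3.5); OH at 240° is gauche with Ph at 180° (3.8); OH at 240° is gauche with CH3 at 300° (3.3). Total 21.8 kJ/mol.
B is staggered. COOH at 0° is gauche with Ph at 300° (3.7); COOH at 0° is gauche with CH3 at 60° (3.6); F at 120° is gauche with CH2Cl at 180° (3.1); F at 120° is gauche with CH3 at 60° (2.2); OH at 240° is gauche with CH2Cl at 180° (3.3); OH at 240° is gauche with Ph at 300° (3.8). Total 19.7 kJ/mol.
E(C) − E(B) = 21.8 − 19.7 = +2.1 kJ/mol.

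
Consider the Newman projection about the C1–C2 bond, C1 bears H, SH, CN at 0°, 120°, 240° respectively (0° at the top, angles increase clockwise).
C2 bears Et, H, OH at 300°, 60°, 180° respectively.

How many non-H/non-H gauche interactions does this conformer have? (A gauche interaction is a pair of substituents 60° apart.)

3

Non-H gauche pairs: SH(120°)/OH(180°); CN(240°)/Et(300°); CN(240°)/OH(180°) — 3 interactions.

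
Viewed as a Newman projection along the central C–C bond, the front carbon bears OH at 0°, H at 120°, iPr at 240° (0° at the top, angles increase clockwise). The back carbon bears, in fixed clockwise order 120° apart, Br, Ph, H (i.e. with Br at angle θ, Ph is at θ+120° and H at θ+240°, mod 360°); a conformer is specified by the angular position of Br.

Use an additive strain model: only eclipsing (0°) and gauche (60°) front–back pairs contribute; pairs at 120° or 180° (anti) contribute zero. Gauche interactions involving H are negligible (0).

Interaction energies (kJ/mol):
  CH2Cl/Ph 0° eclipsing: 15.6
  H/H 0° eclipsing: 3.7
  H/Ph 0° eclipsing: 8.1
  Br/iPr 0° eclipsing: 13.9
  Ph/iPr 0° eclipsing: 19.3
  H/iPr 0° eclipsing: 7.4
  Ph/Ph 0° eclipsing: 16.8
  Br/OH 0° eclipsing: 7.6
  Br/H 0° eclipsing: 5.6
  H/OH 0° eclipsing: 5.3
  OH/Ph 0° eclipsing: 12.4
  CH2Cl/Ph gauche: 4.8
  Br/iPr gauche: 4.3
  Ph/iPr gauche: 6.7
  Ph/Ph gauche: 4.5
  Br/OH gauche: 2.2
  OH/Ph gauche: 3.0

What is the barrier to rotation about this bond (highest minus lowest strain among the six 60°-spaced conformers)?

Br at 0° (eclipsed): OH–Br eclipsed, H–Ph eclipsed, iPr–H eclipsed; 7.6 + 8.1 + 7.4 = 23.1 kJ/mol.
Br at 60° (staggered): OH–Br gauche, iPr–Ph gauche; 2.2 + 6.7 = 8.9 kJ/mol.
Br at 120° (eclipsed): OH–H eclipsed, H–Br eclipsed, iPr–Ph eclipsed; 5.3 + 5.6 + 19.3 = 30.2 kJ/mol.
Br at 180° (staggered): OH–Ph gauche, iPr–Br gauche, iPr–Ph gauche; 3.0 + 4.3 + 6.7 = 14.0 kJ/mol.
Br at 240° (eclipsed): OH–Ph eclipsed, H–H eclipsed, iPr–Br eclipsed; 12.4 + 3.7 + 13.9 = 30.0 kJ/mol.
Br at 300° (staggered): OH–Br gauche, OH–Ph gauche, iPr–Br gauche; 2.2 + 3.0 + 4.3 = 9.5 kJ/mol.
Max at 120° (30.2 kJ/mol), min at 60° (8.9 kJ/mol); barrier = 21.3 kJ/mol.

21.3 kJ/mol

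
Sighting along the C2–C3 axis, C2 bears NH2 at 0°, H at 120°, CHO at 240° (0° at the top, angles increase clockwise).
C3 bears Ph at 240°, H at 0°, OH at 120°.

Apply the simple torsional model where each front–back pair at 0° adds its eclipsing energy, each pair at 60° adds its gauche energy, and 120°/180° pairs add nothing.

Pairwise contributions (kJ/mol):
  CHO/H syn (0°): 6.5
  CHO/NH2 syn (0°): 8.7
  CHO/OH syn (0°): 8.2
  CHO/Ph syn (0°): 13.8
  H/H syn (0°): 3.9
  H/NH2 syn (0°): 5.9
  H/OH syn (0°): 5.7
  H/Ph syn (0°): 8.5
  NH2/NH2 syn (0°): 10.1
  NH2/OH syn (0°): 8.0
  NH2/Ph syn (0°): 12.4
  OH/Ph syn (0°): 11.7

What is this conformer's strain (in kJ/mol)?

25.4 kJ/mol

This conformer is eclipsed. NH2 at 0° is eclipsed with H at 0° (5.9); H at 120° is eclipsed with OH at 120° (5.7); CHO at 240° is eclipsed with Ph at 240° (13.8). Total 25.4 kJ/mol.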